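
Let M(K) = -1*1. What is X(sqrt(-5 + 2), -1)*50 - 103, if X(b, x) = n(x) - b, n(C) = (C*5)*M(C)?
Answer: 147 - 50*I*sqrt(3) ≈ 147.0 - 86.603*I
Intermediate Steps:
M(K) = -1
n(C) = -5*C (n(C) = (C*5)*(-1) = (5*C)*(-1) = -5*C)
X(b, x) = -b - 5*x (X(b, x) = -5*x - b = -b - 5*x)
X(sqrt(-5 + 2), -1)*50 - 103 = (-sqrt(-5 + 2) - 5*(-1))*50 - 103 = (-sqrt(-3) + 5)*50 - 103 = (-I*sqrt(3) + 5)*50 - 103 = (5 - I*sqrt(3))*50 - 103 = (250 - 50*I*sqrt(3)) - 103 = 147 - 50*I*sqrt(3)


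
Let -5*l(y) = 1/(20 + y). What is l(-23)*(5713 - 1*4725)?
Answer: 988/15 ≈ 65.867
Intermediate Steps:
l(y) = -1/(5*(20 + y))
l(-23)*(5713 - 1*4725) = (-1/(100 + 5*(-23)))*(5713 - 1*4725) = (-1/(100 - 115))*(5713 - 4725) = -1/(-15)*988 = -1*(-1/15)*988 = (1/15)*988 = 988/15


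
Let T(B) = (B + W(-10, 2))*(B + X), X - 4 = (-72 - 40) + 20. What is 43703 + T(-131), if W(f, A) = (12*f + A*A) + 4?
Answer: 96920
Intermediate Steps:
W(f, A) = 4 + A² + 12*f (W(f, A) = (12*f + A²) + 4 = (A² + 12*f) + 4 = 4 + A² + 12*f)
X = -88 (X = 4 + ((-72 - 40) + 20) = 4 + (-112 + 20) = 4 - 92 = -88)
T(B) = (-112 + B)*(-88 + B) (T(B) = (B + (4 + 2² + 12*(-10)))*(B - 88) = (B + (4 + 4 - 120))*(-88 + B) = (B - 112)*(-88 + B) = (-112 + B)*(-88 + B))
43703 + T(-131) = 43703 + (9856 + (-131)² - 200*(-131)) = 43703 + (9856 + 17161 + 26200) = 43703 + 53217 = 96920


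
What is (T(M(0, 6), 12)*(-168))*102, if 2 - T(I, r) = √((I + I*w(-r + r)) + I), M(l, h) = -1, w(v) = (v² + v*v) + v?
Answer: -34272 + 17136*I*√2 ≈ -34272.0 + 24234.0*I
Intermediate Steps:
w(v) = v + 2*v² (w(v) = (v² + v²) + v = 2*v² + v = v + 2*v²)
T(I, r) = 2 - √2*√I (T(I, r) = 2 - √((I + I*((-r + r)*(1 + 2*(-r + r)))) + I) = 2 - √((I + I*(0*(1 + 2*0))) + I) = 2 - √((I + I*(0*(1 + 0))) + I) = 2 - √((I + I*(0*1)) + I) = 2 - √((I + I*0) + I) = 2 - √((I + 0) + I) = 2 - √(I + I) = 2 - √(2*I) = 2 - √2*√I)
(T(M(0, 6), 12)*(-168))*102 = ((2 - √2*√(-1))*(-168))*102 = ((2 - √2*I)*(-168))*102 = ((2 - I*√2)*(-168))*102 = (-336 + 168*I*√2)*102 = -34272 + 17136*I*√2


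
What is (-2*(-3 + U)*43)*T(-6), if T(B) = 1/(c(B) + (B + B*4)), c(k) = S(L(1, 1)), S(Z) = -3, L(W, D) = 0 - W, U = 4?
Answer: 86/33 ≈ 2.6061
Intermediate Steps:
L(W, D) = -W
c(k) = -3
T(B) = 1/(-3 + 5*B) (T(B) = 1/(-3 + (B + B*4)) = 1/(-3 + (B + 4*B)) = 1/(-3 + 5*B))
(-2*(-3 + U)*43)*T(-6) = (-2*(-3 + 4)*43)/(-3 + 5*(-6)) = (-2*1*43)/(-3 - 30) = -2*43/(-33) = -86*(-1/33) = 86/33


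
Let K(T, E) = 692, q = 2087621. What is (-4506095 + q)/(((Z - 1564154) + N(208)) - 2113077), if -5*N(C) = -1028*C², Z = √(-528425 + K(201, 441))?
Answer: -157740353410845/340324150217747 + 90692775*I*√58637/340324150217747 ≈ -0.4635 + 6.4531e-5*I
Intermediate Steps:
Z = 3*I*√58637 (Z = √(-528425 + 692) = √(-527733) = 3*I*√58637 ≈ 726.45*I)
N(C) = 1028*C²/5 (N(C) = -(-1028)*C²/5 = 1028*C²/5)
(-4506095 + q)/(((Z - 1564154) + N(208)) - 2113077) = (-4506095 + 2087621)/(((3*I*√58637 - 1564154) + (1028/5)*208²) - 2113077) = -2418474/(((-1564154 + 3*I*√58637) + (1028/5)*43264) - 2113077) = -2418474/(((-1564154 + 3*I*√58637) + 44475392/5) - 2113077) = -2418474/((36654622/5 + 3*I*√58637) - 2113077) = -2418474/(26089237/5 + 3*I*√58637)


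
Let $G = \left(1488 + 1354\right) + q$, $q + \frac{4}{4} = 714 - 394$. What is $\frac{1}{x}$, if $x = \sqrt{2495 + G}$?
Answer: $\frac{\sqrt{1414}}{2828} \approx 0.013297$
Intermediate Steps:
$q = 319$ ($q = -1 + \left(714 - 394\right) = -1 + 320 = 319$)
$G = 3161$ ($G = \left(1488 + 1354\right) + 319 = 2842 + 319 = 3161$)
$x = 2 \sqrt{1414}$ ($x = \sqrt{2495 + 3161} = \sqrt{5656} = 2 \sqrt{1414} \approx 75.206$)
$\frac{1}{x} = \frac{1}{2 \sqrt{1414}} = \frac{\sqrt{1414}}{2828}$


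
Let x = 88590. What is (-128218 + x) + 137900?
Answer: 98272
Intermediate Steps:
(-128218 + x) + 137900 = (-128218 + 88590) + 137900 = -39628 + 137900 = 98272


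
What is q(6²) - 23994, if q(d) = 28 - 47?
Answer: -24013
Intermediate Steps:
q(d) = -19
q(6²) - 23994 = -19 - 23994 = -24013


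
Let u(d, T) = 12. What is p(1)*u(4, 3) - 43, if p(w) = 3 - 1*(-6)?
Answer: 65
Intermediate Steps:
p(w) = 9 (p(w) = 3 + 6 = 9)
p(1)*u(4, 3) - 43 = 9*12 - 43 = 108 - 43 = 65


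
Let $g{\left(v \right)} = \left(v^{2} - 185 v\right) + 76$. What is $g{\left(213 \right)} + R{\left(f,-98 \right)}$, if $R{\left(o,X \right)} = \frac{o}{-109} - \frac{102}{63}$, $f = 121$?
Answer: $\frac{13819313}{2289} \approx 6037.3$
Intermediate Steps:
$R{\left(o,X \right)} = - \frac{34}{21} - \frac{o}{109}$ ($R{\left(o,X \right)} = o \left(- \frac{1}{109}\right) - \frac{34}{21} = - \frac{o}{109} - \frac{34}{21} = - \frac{34}{21} - \frac{o}{109}$)
$g{\left(v \right)} = 76 + v^{2} - 185 v$
$g{\left(213 \right)} + R{\left(f,-98 \right)} = \left(76 + 213^{2} - 39405\right) - \frac{6247}{2289} = \left(76 + 45369 - 39405\right) - \frac{6247}{2289} = 6040 - \frac{6247}{2289} = \frac{13819313}{2289}$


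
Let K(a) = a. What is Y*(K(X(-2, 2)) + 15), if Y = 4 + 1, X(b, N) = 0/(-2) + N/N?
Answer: 80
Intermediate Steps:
X(b, N) = 1 (X(b, N) = 0*(-½) + 1 = 0 + 1 = 1)
Y = 5
Y*(K(X(-2, 2)) + 15) = 5*(1 + 15) = 5*16 = 80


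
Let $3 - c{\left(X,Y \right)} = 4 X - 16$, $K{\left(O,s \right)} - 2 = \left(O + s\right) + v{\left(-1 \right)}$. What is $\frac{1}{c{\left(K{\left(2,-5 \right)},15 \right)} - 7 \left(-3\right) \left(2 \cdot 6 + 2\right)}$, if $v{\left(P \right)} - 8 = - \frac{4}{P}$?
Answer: $\frac{1}{269} \approx 0.0037175$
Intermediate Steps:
$v{\left(P \right)} = 8 - \frac{4}{P}$
$K{\left(O,s \right)} = 14 + O + s$ ($K{\left(O,s \right)} = 2 + \left(\left(O + s\right) + \left(8 - \frac{4}{-1}\right)\right) = 2 + \left(\left(O + s\right) + \left(8 - -4\right)\right) = 2 + \left(\left(O + s\right) + \left(8 + 4\right)\right) = 2 + \left(\left(O + s\right) + 12\right) = 2 + \left(12 + O + s\right) = 14 + O + s$)
$c{\left(X,Y \right)} = 19 - 4 X$ ($c{\left(X,Y \right)} = 3 - \left(4 X - 16\right) = 3 - \left(-16 + 4 X\right) = 19 - 4 X$)
$\frac{1}{c{\left(K{\left(2,-5 \right)},15 \right)} - 7 \left(-3\right) \left(2 \cdot 6 + 2\right)} = \frac{1}{\left(19 - 4 \left(14 + 2 - 5\right)\right) - 7 \left(-3\right) \left(2 \cdot 6 + 2\right)} = \frac{1}{\left(19 - 44\right) - - 21 \left(12 + 2\right)} = \frac{1}{\left(19 - 44\right) - \left(-21\right) 14} = \frac{1}{-25 - -294} = \frac{1}{-25 + 294} = \frac{1}{269}$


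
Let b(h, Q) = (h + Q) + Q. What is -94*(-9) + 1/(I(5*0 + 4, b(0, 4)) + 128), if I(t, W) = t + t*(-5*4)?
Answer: 43993/52 ≈ 846.02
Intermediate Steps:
b(h, Q) = h + 2*Q (b(h, Q) = (Q + h) + Q = h + 2*Q)
I(t, W) = -19*t (I(t, W) = t + t*(-20) = t - 20*t = -19*t)
-94*(-9) + 1/(I(5*0 + 4, b(0, 4)) + 128) = -94*(-9) + 1/(-19*(5*0 + 4) + 128) = 846 + 1/(-19*(0 + 4) + 128) = 846 + 1/(-19*4 + 128) = 846 + 1/(-76 + 128) = 846 + 1/52 = 43993/52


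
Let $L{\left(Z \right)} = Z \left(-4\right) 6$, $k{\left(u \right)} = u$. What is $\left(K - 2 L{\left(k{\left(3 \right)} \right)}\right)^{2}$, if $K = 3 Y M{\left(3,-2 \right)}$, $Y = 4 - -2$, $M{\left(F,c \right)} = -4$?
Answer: $5184$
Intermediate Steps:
$L{\left(Z \right)} = - 24 Z$ ($L{\left(Z \right)} = - 4 Z 6 = - 24 Z$)
$Y = 6$ ($Y = 4 + 2 = 6$)
$K = -72$ ($K = 3 \cdot 6 \left(-4\right) = 18 \left(-4\right) = -72$)
$\left(K - 2 L{\left(k{\left(3 \right)} \right)}\right)^{2} = \left(-72 - 2 \left(\left(-24\right) 3\right)\right)^{2} = \left(-72 - -144\right)^{2} = \left(-72 + 144\right)^{2} = 72^{2} = 5184$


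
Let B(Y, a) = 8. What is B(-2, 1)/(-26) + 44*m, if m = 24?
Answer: 13724/13 ≈ 1055.7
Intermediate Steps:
B(-2, 1)/(-26) + 44*m = 8/(-26) + 44*24 = 8*(-1/26) + 1056 = -4/13 + 1056 = 13724/13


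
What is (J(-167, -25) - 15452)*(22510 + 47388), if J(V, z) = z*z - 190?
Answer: -1049658266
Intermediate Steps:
J(V, z) = -190 + z² (J(V, z) = z² - 190 = -190 + z²)
(J(-167, -25) - 15452)*(22510 + 47388) = ((-190 + (-25)²) - 15452)*(22510 + 47388) = ((-190 + 625) - 15452)*69898 = (435 - 15452)*69898 = -15017*69898 = -1049658266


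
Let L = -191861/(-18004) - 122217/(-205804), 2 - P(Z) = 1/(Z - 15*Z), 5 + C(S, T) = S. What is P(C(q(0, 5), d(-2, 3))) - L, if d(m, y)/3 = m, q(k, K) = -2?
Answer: -30024202963/3242133314 ≈ -9.2606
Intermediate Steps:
d(m, y) = 3*m
C(S, T) = -5 + S
P(Z) = 2 + 1/(14*Z) (P(Z) = 2 - 1/(Z - 15*Z) = 2 - 1/((-14*Z)) = 2 - (-1)/(14*Z) = 2 + 1/(14*Z))
L = 2605384757/231580951 (L = -191861*(-1/18004) - 122217*(-1/205804) = 191861/18004 + 122217/205804 = 2605384757/231580951 ≈ 11.250)
P(C(q(0, 5), d(-2, 3))) - L = (2 + 1/(14*(-5 - 2))) - 1*2605384757/231580951 = (2 + (1/14)/(-7)) - 2605384757/231580951 = (2 + (1/14)*(-⅐)) - 2605384757/231580951 = (2 - 1/98) - 2605384757/231580951 = 195/98 - 2605384757/231580951 = -30024202963/3242133314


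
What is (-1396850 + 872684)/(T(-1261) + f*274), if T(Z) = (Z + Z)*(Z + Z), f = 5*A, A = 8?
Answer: -262083/3185722 ≈ -0.082268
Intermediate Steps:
f = 40 (f = 5*8 = 40)
T(Z) = 4*Z² (T(Z) = (2*Z)*(2*Z) = 4*Z²)
(-1396850 + 872684)/(T(-1261) + f*274) = (-1396850 + 872684)/(4*(-1261)² + 40*274) = -524166/(4*1590121 + 10960) = -524166/(6360484 + 10960) = -524166/6371444 = -524166*1/6371444 = -262083/3185722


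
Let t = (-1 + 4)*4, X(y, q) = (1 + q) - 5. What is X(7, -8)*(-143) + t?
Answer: 1728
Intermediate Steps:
X(y, q) = -4 + q
t = 12 (t = 3*4 = 12)
X(7, -8)*(-143) + t = (-4 - 8)*(-143) + 12 = -12*(-143) + 12 = 1716 + 12 = 1728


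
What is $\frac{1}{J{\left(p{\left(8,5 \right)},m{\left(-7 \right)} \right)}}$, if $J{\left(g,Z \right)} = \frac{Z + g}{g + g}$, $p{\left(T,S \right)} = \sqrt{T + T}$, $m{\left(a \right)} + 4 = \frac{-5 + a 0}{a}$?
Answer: $\frac{56}{5} \approx 11.2$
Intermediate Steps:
$m{\left(a \right)} = -4 - \frac{5}{a}$ ($m{\left(a \right)} = -4 + \frac{-5 + a 0}{a} = -4 + \frac{-5 + 0}{a} = -4 - \frac{5}{a}$)
$p{\left(T,S \right)} = \sqrt{2} \sqrt{T}$ ($p{\left(T,S \right)} = \sqrt{2 T} = \sqrt{2} \sqrt{T}$)
$J{\left(g,Z \right)} = \frac{Z + g}{2 g}$
$\frac{1}{J{\left(p{\left(8,5 \right)},m{\left(-7 \right)} \right)}} = \frac{1}{\frac{1}{2} \frac{1}{\sqrt{2} \sqrt{8}} \left(\left(-4 - \frac{5}{-7}\right) + \sqrt{2} \sqrt{8}\right)} = \frac{1}{\frac{1}{2} \frac{1}{\sqrt{2} \cdot 2 \sqrt{2}} \left(\left(-4 - - \frac{5}{7}\right) + \sqrt{2} \cdot 2 \sqrt{2}\right)} = \frac{1}{\frac{1}{2} \cdot \frac{1}{4} \left(\left(-4 + \frac{5}{7}\right) + 4\right)} = \frac{1}{\frac{1}{2} \cdot \frac{1}{4} \left(- \frac{23}{7} + 4\right)} = \frac{1}{\frac{1}{2} \cdot \frac{1}{4} \cdot \frac{5}{7}} = \frac{1}{\frac{5}{56}} = \frac{56}{5}$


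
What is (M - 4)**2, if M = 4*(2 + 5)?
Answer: 576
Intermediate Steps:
M = 28 (M = 4*7 = 28)
(M - 4)**2 = (28 - 4)**2 = 24**2 = 576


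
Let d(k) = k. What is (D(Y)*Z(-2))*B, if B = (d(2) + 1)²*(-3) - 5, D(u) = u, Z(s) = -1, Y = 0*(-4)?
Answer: 0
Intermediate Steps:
Y = 0
B = -32 (B = (2 + 1)²*(-3) - 5 = 3²*(-3) - 5 = 9*(-3) - 5 = -27 - 5 = -32)
(D(Y)*Z(-2))*B = (0*(-1))*(-32) = 0*(-32) = 0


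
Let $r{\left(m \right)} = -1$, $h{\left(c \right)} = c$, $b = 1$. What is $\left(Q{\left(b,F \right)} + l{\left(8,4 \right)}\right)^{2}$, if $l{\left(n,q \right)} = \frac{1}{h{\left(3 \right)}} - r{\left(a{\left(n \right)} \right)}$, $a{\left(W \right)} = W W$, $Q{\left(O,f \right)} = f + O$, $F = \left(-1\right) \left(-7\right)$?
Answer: $\frac{784}{9} \approx 87.111$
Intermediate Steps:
$F = 7$
$Q{\left(O,f \right)} = O + f$
$a{\left(W \right)} = W^{2}$
$l{\left(n,q \right)} = \frac{4}{3}$ ($l{\left(n,q \right)} = \frac{1}{3} - -1 = \frac{1}{3} + 1 = \frac{4}{3}$)
$\left(Q{\left(b,F \right)} + l{\left(8,4 \right)}\right)^{2} = \left(\left(1 + 7\right) + \frac{4}{3}\right)^{2} = \left(8 + \frac{4}{3}\right)^{2} = \left(\frac{28}{3}\right)^{2} = \frac{784}{9}$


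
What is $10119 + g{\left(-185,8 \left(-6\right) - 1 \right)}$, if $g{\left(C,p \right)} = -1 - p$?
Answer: $10167$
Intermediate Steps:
$10119 + g{\left(-185,8 \left(-6\right) - 1 \right)} = 10119 - -48 = 10119 + \left(-1 + 49\right) = 10119 + 48 = 10167$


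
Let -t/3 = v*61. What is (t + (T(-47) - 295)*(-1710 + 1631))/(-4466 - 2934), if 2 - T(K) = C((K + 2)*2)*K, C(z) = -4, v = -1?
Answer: -19091/3700 ≈ -5.1597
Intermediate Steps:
t = 183 (t = -(-3)*61 = -3*(-61) = 183)
T(K) = 2 + 4*K (T(K) = 2 - (-4)*K = 2 + 4*K)
(t + (T(-47) - 295)*(-1710 + 1631))/(-4466 - 2934) = (183 + ((2 + 4*(-47)) - 295)*(-1710 + 1631))/(-4466 - 2934) = (183 + ((2 - 188) - 295)*(-79))/(-7400) = (183 + (-186 - 295)*(-79))*(-1/7400) = (183 - 481*(-79))*(-1/7400) = (183 + 37999)*(-1/7400) = 38182*(-1/7400) = -19091/3700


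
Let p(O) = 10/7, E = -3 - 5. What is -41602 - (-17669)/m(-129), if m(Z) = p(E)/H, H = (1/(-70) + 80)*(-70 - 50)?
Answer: -593780396/5 ≈ -1.1876e+8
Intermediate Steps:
H = -67188/7 (H = (-1/70 + 80)*(-120) = (5599/70)*(-120) = -67188/7 ≈ -9598.3)
E = -8
p(O) = 10/7 (p(O) = 10*(⅐) = 10/7)
m(Z) = -5/33594 (m(Z) = 10/(7*(-67188/7)) = (10/7)*(-7/67188) = -5/33594)
-41602 - (-17669)/m(-129) = -41602 - (-17669)/(-5/33594) = -41602 - (-17669)*(-33594)/5 = -41602 - 1*593572386/5 = -41602 - 593572386/5 = -593780396/5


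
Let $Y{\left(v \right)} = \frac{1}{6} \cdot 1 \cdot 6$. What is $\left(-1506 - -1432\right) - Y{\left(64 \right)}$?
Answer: $-75$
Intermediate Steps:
$Y{\left(v \right)} = 1$ ($Y{\left(v \right)} = \frac{1}{6} \cdot 1 \cdot 6 = \frac{1}{6} \cdot 6 = 1$)
$\left(-1506 - -1432\right) - Y{\left(64 \right)} = \left(-1506 - -1432\right) - 1 = \left(-1506 + 1432\right) - 1 = -74 - 1 = -75$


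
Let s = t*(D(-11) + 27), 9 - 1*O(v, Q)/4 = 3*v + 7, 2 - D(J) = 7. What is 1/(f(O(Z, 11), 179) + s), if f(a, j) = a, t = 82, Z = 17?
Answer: 1/1608 ≈ 0.00062189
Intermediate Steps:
D(J) = -5 (D(J) = 2 - 1*7 = 2 - 7 = -5)
O(v, Q) = 8 - 12*v (O(v, Q) = 36 - 4*(3*v + 7) = 36 - 4*(7 + 3*v) = 36 + (-28 - 12*v) = 8 - 12*v)
s = 1804 (s = 82*(-5 + 27) = 82*22 = 1804)
1/(f(O(Z, 11), 179) + s) = 1/((8 - 12*17) + 1804) = 1/((8 - 204) + 1804) = 1/(-196 + 1804) = 1/1608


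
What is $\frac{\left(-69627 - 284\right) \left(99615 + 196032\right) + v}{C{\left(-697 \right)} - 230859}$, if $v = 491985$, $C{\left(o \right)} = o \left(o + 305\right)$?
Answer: $- \frac{20668485432}{42365} \approx -4.8787 \cdot 10^{5}$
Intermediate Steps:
$C{\left(o \right)} = o \left(305 + o\right)$
$\frac{\left(-69627 - 284\right) \left(99615 + 196032\right) + v}{C{\left(-697 \right)} - 230859} = \frac{\left(-69627 - 284\right) \left(99615 + 196032\right) + 491985}{- 697 \left(305 - 697\right) - 230859} = \frac{\left(-69911\right) 295647 + 491985}{\left(-697\right) \left(-392\right) - 230859} = \frac{-20668977417 + 491985}{273224 - 230859} = - \frac{20668485432}{42365}$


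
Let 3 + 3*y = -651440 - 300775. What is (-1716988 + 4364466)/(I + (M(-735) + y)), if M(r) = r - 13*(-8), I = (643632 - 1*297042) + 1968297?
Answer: 1323739/998425 ≈ 1.3258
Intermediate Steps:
y = -317406 (y = -1 + (-651440 - 300775)/3 = -1 + (⅓)*(-952215) = -1 - 317405 = -317406)
I = 2314887 (I = (643632 - 297042) + 1968297 = 346590 + 1968297 = 2314887)
M(r) = 104 + r (M(r) = r + 104 = 104 + r)
(-1716988 + 4364466)/(I + (M(-735) + y)) = (-1716988 + 4364466)/(2314887 + ((104 - 735) - 317406)) = 2647478/(2314887 + (-631 - 317406)) = 2647478/(2314887 - 318037) = 2647478/1996850 = 2647478*(1/1996850) = 1323739/998425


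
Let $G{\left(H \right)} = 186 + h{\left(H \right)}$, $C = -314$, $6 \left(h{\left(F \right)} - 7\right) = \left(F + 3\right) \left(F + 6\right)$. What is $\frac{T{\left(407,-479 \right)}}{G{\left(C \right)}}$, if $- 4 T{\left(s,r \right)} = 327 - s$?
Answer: $\frac{60}{48473} \approx 0.0012378$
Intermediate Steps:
$T{\left(s,r \right)} = - \frac{327}{4} + \frac{s}{4}$ ($T{\left(s,r \right)} = - \frac{327 - s}{4} = - \frac{327}{4} + \frac{s}{4}$)
$h{\left(F \right)} = 7 + \frac{\left(3 + F\right) \left(6 + F\right)}{6}$ ($h{\left(F \right)} = 7 + \frac{\left(F + 3\right) \left(F + 6\right)}{6} = 7 + \frac{\left(3 + F\right) \left(6 + F\right)}{6}$)
$G{\left(H \right)} = 196 + \frac{H^{2}}{6} + \frac{3 H}{2}$ ($G{\left(H \right)} = 186 + \left(10 + \frac{H^{2}}{6} + \frac{3 H}{2}\right) = 196 + \frac{H^{2}}{6} + \frac{3 H}{2}$)
$\frac{T{\left(407,-479 \right)}}{G{\left(C \right)}} = \frac{- \frac{327}{4} + \frac{1}{4} \cdot 407}{196 + \frac{\left(-314\right)^{2}}{6} + \frac{3}{2} \left(-314\right)} = \frac{- \frac{327}{4} + \frac{407}{4}}{196 + \frac{1}{6} \cdot 98596 - 471} = \frac{20}{196 + \frac{49298}{3} - 471} = \frac{20}{\frac{48473}{3}} = 20 \cdot \frac{3}{48473} = \frac{60}{48473}$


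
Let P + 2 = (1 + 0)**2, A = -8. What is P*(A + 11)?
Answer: -3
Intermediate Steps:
P = -1 (P = -2 + (1 + 0)**2 = -2 + 1**2 = -2 + 1 = -1)
P*(A + 11) = -(-8 + 11) = -1*3 = -3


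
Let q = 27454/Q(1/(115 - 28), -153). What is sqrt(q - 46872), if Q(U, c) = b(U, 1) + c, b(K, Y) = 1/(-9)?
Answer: 21*I*sqrt(18031)/13 ≈ 216.91*I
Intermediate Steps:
b(K, Y) = -1/9
Q(U, c) = -1/9 + c
q = -2331/13 (q = 27454/(-1/9 - 153) = 27454/(-1378/9) = 27454*(-9/1378) = -2331/13 ≈ -179.31)
sqrt(q - 46872) = sqrt(-2331/13 - 46872) = sqrt(-611667/13) = 21*I*sqrt(18031)/13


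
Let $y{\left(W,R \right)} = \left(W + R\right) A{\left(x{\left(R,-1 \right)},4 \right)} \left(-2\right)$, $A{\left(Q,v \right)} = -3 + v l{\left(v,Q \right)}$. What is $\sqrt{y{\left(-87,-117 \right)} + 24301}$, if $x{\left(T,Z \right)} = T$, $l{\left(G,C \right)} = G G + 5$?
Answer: $\sqrt{57349} \approx 239.48$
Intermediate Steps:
$l{\left(G,C \right)} = 5 + G^{2}$ ($l{\left(G,C \right)} = G^{2} + 5 = 5 + G^{2}$)
$A{\left(Q,v \right)} = -3 + v \left(5 + v^{2}\right)$
$y{\left(W,R \right)} = - 162 R - 162 W$ ($y{\left(W,R \right)} = \left(W + R\right) \left(-3 + 4 \left(5 + 4^{2}\right)\right) \left(-2\right) = \left(R + W\right) \left(-3 + 4 \left(5 + 16\right)\right) \left(-2\right) = \left(R + W\right) \left(-3 + 4 \cdot 21\right) \left(-2\right) = \left(R + W\right) \left(-3 + 84\right) \left(-2\right) = \left(R + W\right) 81 \left(-2\right) = \left(81 R + 81 W\right) \left(-2\right) = - 162 R - 162 W$)
$\sqrt{y{\left(-87,-117 \right)} + 24301} = \sqrt{\left(\left(-162\right) \left(-117\right) - -14094\right) + 24301} = \sqrt{\left(18954 + 14094\right) + 24301} = \sqrt{33048 + 24301} = \sqrt{57349}$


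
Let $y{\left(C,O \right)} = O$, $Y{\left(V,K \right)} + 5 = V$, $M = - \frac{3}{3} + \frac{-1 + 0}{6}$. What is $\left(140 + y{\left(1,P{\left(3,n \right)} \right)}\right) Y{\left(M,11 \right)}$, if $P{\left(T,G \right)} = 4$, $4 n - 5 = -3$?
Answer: $-888$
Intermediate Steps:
$M = - \frac{7}{6}$ ($M = \left(-3\right) \frac{1}{3} - \frac{1}{6} = -1 - \frac{1}{6} = - \frac{7}{6} \approx -1.1667$)
$Y{\left(V,K \right)} = -5 + V$
$n = \frac{1}{2}$ ($n = \frac{5}{4} + \frac{1}{4} \left(-3\right) = \frac{5}{4} - \frac{3}{4} = \frac{1}{2} \approx 0.5$)
$\left(140 + y{\left(1,P{\left(3,n \right)} \right)}\right) Y{\left(M,11 \right)} = \left(140 + 4\right) \left(-5 - \frac{7}{6}\right) = 144 \left(- \frac{37}{6}\right) = -888$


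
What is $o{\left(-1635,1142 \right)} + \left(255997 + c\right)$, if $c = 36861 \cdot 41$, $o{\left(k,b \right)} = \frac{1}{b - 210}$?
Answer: $\frac{1647121737}{932} \approx 1.7673 \cdot 10^{6}$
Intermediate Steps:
$o{\left(k,b \right)} = \frac{1}{-210 + b}$
$c = 1511301$
$o{\left(-1635,1142 \right)} + \left(255997 + c\right) = \frac{1}{-210 + 1142} + \left(255997 + 1511301\right) = \frac{1}{932} + 1767298 = \frac{1647121737}{932}$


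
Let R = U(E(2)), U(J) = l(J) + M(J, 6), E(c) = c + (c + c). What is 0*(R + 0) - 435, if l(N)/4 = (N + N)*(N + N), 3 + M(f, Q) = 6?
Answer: -435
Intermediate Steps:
M(f, Q) = 3 (M(f, Q) = -3 + 6 = 3)
l(N) = 16*N² (l(N) = 4*((N + N)*(N + N)) = 4*((2*N)*(2*N)) = 4*(4*N²) = 16*N²)
E(c) = 3*c (E(c) = c + 2*c = 3*c)
U(J) = 3 + 16*J² (U(J) = 16*J² + 3 = 3 + 16*J²)
R = 579 (R = 3 + 16*(3*2)² = 3 + 16*6² = 3 + 16*36 = 3 + 576 = 579)
0*(R + 0) - 435 = 0*(579 + 0) - 435 = 0*579 - 435 = 0 - 435 = -435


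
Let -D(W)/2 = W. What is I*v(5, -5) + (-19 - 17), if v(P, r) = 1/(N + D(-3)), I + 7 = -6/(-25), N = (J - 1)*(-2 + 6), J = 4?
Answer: -16369/450 ≈ -36.376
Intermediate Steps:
D(W) = -2*W
N = 12 (N = (4 - 1)*(-2 + 6) = 3*4 = 12)
I = -169/25 (I = -7 - 6/(-25) = -7 - 6*(-1/25) = -7 + 6/25 = -169/25 ≈ -6.7600)
v(P, r) = 1/18 (v(P, r) = 1/(12 - 2*(-3)) = 1/(12 + 6) = 1/18)
I*v(5, -5) + (-19 - 17) = -169/25*1/18 + (-19 - 17) = -169/450 - 36 = -16369/450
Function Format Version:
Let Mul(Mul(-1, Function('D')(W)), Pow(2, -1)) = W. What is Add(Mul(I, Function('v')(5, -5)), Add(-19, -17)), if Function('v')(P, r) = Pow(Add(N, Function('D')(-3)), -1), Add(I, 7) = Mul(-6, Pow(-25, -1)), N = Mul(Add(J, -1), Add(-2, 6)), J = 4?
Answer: Rational(-16369, 450) ≈ -36.376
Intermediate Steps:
Function('D')(W) = Mul(-2, W)
N = 12 (N = Mul(Add(4, -1), Add(-2, 6)) = Mul(3, 4) = 12)
I = Rational(-169, 25) (I = Add(-7, Mul(-6, Pow(-25, -1))) = Add(-7, Mul(-6, Rational(-1, 25))) = Add(-7, Rational(6, 25)) = Rational(-169, 25) ≈ -6.7600)
Function('v')(P, r) = Rational(1, 18) (Function('v')(P, r) = Pow(Add(12, Mul(-2, -3)), -1) = Pow(Add(12, 6), -1) = Pow(18, -1) = Rational(1, 18))
Add(Mul(I, Function('v')(5, -5)), Add(-19, -17)) = Add(Mul(Rational(-169, 25), Rational(1, 18)), Add(-19, -17)) = Add(Rational(-169, 450), -36) = Rational(-16369, 450)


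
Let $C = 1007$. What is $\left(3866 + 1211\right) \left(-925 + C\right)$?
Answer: $416314$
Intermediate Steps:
$\left(3866 + 1211\right) \left(-925 + C\right) = \left(3866 + 1211\right) \left(-925 + 1007\right) = 5077 \cdot 82 = 416314$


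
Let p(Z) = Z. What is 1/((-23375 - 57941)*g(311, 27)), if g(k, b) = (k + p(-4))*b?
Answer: -1/674028324 ≈ -1.4836e-9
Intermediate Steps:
g(k, b) = b*(-4 + k) (g(k, b) = (k - 4)*b = (-4 + k)*b = b*(-4 + k))
1/((-23375 - 57941)*g(311, 27)) = 1/((-23375 - 57941)*((27*(-4 + 311)))) = 1/((-81316)*((27*307))) = -1/81316/8289 = -1/81316*1/8289 = -1/674028324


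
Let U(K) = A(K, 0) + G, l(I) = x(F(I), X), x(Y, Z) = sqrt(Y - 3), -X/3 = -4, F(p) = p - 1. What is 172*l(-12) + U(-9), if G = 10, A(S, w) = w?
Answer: 10 + 688*I ≈ 10.0 + 688.0*I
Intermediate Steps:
F(p) = -1 + p
X = 12 (X = -3*(-4) = 12)
x(Y, Z) = sqrt(-3 + Y)
l(I) = sqrt(-4 + I) (l(I) = sqrt(-3 + (-1 + I)) = sqrt(-4 + I))
U(K) = 10 (U(K) = 0 + 10 = 10)
172*l(-12) + U(-9) = 172*sqrt(-4 - 12) + 10 = 172*sqrt(-16) + 10 = 172*(4*I) + 10 = 688*I + 10 = 10 + 688*I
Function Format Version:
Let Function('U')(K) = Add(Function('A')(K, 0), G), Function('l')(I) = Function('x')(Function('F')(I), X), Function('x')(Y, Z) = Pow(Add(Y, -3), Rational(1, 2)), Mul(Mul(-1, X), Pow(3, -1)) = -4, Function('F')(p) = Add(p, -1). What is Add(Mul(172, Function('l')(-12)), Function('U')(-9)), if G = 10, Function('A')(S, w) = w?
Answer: Add(10, Mul(688, I)) ≈ Add(10.000, Mul(688.00, I))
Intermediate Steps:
Function('F')(p) = Add(-1, p)
X = 12 (X = Mul(-3, -4) = 12)
Function('x')(Y, Z) = Pow(Add(-3, Y), Rational(1, 2))
Function('l')(I) = Pow(Add(-4, I), Rational(1, 2)) (Function('l')(I) = Pow(Add(-3, Add(-1, I)), Rational(1, 2)) = Pow(Add(-4, I), Rational(1, 2)))
Function('U')(K) = 10 (Function('U')(K) = Add(0, 10) = 10)
Add(Mul(172, Function('l')(-12)), Function('U')(-9)) = Add(Mul(172, Pow(Add(-4, -12), Rational(1, 2))), 10) = Add(Mul(172, Pow(-16, Rational(1, 2))), 10) = Add(Mul(172, Mul(4, I)), 10) = Add(Mul(688, I), 10) = Add(10, Mul(688, I))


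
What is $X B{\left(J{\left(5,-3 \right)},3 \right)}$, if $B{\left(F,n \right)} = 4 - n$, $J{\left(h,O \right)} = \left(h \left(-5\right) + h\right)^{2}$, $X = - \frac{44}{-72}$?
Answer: $\frac{11}{18} \approx 0.61111$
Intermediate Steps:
$X = \frac{11}{18}$ ($X = \left(-44\right) \left(- \frac{1}{72}\right) = \frac{11}{18} \approx 0.61111$)
$J{\left(h,O \right)} = 16 h^{2}$ ($J{\left(h,O \right)} = \left(- 5 h + h\right)^{2} = \left(- 4 h\right)^{2} = 16 h^{2}$)
$X B{\left(J{\left(5,-3 \right)},3 \right)} = \frac{11 \left(4 - 3\right)}{18} = \frac{11}{18} \cdot 1 = \frac{11}{18}$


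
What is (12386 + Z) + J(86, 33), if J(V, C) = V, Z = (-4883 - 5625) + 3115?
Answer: 5079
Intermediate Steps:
Z = -7393 (Z = -10508 + 3115 = -7393)
(12386 + Z) + J(86, 33) = (12386 - 7393) + 86 = 4993 + 86 = 5079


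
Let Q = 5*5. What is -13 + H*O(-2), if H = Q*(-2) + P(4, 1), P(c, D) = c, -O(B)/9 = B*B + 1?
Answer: 2057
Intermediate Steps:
O(B) = -9 - 9*B**2 (O(B) = -9*(B*B + 1) = -9*(B**2 + 1) = -9*(1 + B**2) = -9 - 9*B**2)
Q = 25
H = -46 (H = 25*(-2) + 4 = -50 + 4 = -46)
-13 + H*O(-2) = -13 - 46*(-9 - 9*(-2)**2) = -13 - 46*(-9 - 9*4) = -13 - 46*(-9 - 36) = -13 - 46*(-45) = -13 + 2070 = 2057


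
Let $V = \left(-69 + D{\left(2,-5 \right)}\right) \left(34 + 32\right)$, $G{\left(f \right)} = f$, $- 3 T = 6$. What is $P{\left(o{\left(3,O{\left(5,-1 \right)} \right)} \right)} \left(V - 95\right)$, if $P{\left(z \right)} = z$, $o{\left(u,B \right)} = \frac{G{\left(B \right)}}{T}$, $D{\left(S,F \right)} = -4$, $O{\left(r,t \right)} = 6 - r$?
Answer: $\frac{4913}{2} \approx 2456.5$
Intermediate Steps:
$T = -2$ ($T = \left(- \frac{1}{3}\right) 6 = -2$)
$o{\left(u,B \right)} = - \frac{B}{2}$ ($o{\left(u,B \right)} = \frac{B}{-2} = B \left(- \frac{1}{2}\right) = - \frac{B}{2}$)
$V = -4818$ ($V = \left(-69 - 4\right) \left(34 + 32\right) = \left(-73\right) 66 = -4818$)
$P{\left(o{\left(3,O{\left(5,-1 \right)} \right)} \right)} \left(V - 95\right) = - \frac{6 - 5}{2} \left(-4818 - 95\right) = - \frac{6 - 5}{2} \left(-4913\right) = \left(- \frac{1}{2}\right) 1 \left(-4913\right) = \left(- \frac{1}{2}\right) \left(-4913\right) = \frac{4913}{2}$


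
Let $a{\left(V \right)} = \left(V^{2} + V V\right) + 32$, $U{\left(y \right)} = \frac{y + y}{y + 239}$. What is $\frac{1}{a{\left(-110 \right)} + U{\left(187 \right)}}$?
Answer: $\frac{213}{5161603} \approx 4.1266 \cdot 10^{-5}$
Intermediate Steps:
$U{\left(y \right)} = \frac{2 y}{239 + y}$
$a{\left(V \right)} = 32 + 2 V^{2}$ ($a{\left(V \right)} = \left(V^{2} + V^{2}\right) + 32 = 2 V^{2} + 32 = 32 + 2 V^{2}$)
$\frac{1}{a{\left(-110 \right)} + U{\left(187 \right)}} = \frac{1}{\left(32 + 2 \left(-110\right)^{2}\right) + 2 \cdot 187 \frac{1}{239 + 187}} = \frac{1}{\left(32 + 2 \cdot 12100\right) + 2 \cdot 187 \cdot \frac{1}{426}} = \frac{1}{\left(32 + 24200\right) + 2 \cdot 187 \cdot \frac{1}{426}} = \frac{1}{24232 + \frac{187}{213}} = \frac{1}{\frac{5161603}{213}} = \frac{213}{5161603}$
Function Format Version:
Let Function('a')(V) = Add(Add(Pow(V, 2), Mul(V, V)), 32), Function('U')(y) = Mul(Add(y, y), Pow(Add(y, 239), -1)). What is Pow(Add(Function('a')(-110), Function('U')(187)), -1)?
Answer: Rational(213, 5161603) ≈ 4.1266e-5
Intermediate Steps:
Function('U')(y) = Mul(2, y, Pow(Add(239, y), -1)) (Function('U')(y) = Mul(Mul(2, y), Pow(Add(239, y), -1)) = Mul(2, y, Pow(Add(239, y), -1)))
Function('a')(V) = Add(32, Mul(2, Pow(V, 2))) (Function('a')(V) = Add(Add(Pow(V, 2), Pow(V, 2)), 32) = Add(Mul(2, Pow(V, 2)), 32) = Add(32, Mul(2, Pow(V, 2))))
Pow(Add(Function('a')(-110), Function('U')(187)), -1) = Pow(Add(Add(32, Mul(2, Pow(-110, 2))), Mul(2, 187, Pow(Add(239, 187), -1))), -1) = Pow(Add(Add(32, Mul(2, 12100)), Mul(2, 187, Pow(426, -1))), -1) = Pow(Add(Add(32, 24200), Mul(2, 187, Rational(1, 426))), -1) = Pow(Add(24232, Rational(187, 213)), -1) = Pow(Rational(5161603, 213), -1) = Rational(213, 5161603)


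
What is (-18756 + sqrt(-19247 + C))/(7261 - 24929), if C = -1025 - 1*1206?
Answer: 4689/4417 - I*sqrt(21478)/17668 ≈ 1.0616 - 0.0082949*I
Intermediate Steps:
C = -2231 (C = -1025 - 1206 = -2231)
(-18756 + sqrt(-19247 + C))/(7261 - 24929) = (-18756 + sqrt(-19247 - 2231))/(7261 - 24929) = (-18756 + sqrt(-21478))/(-17668) = (-18756 + I*sqrt(21478))*(-1/17668) = 4689/4417 - I*sqrt(21478)/17668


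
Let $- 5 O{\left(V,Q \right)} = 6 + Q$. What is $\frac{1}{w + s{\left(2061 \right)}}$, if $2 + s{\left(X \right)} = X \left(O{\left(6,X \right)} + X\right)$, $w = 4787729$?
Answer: $\frac{5}{40917153} \approx 1.222 \cdot 10^{-7}$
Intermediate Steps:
$O{\left(V,Q \right)} = - \frac{6}{5} - \frac{Q}{5}$ ($O{\left(V,Q \right)} = - \frac{6 + Q}{5} = - \frac{6}{5} - \frac{Q}{5}$)
$s{\left(X \right)} = -2 + X \left(- \frac{6}{5} + \frac{4 X}{5}\right)$ ($s{\left(X \right)} = -2 + X \left(\left(- \frac{6}{5} - \frac{X}{5}\right) + X\right) = -2 + X \left(- \frac{6}{5} + \frac{4 X}{5}\right)$)
$\frac{1}{w + s{\left(2061 \right)}} = \frac{1}{4787729 - \left(\frac{12376}{5} - \frac{16990884}{5}\right)} = \frac{1}{4787729 - - \frac{16978508}{5}} = \frac{1}{4787729 + \frac{16978508}{5}} = \frac{1}{\frac{40917153}{5}} = \frac{5}{40917153}$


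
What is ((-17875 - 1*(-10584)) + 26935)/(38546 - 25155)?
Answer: 19644/13391 ≈ 1.4670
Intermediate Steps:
((-17875 - 1*(-10584)) + 26935)/(38546 - 25155) = ((-17875 + 10584) + 26935)/13391 = (-7291 + 26935)*(1/13391) = 19644*(1/13391) = 19644/13391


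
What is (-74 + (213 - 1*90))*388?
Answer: 19012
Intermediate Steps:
(-74 + (213 - 1*90))*388 = (-74 + (213 - 90))*388 = (-74 + 123)*388 = 49*388 = 19012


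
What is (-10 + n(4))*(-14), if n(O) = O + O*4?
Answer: -140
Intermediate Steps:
n(O) = 5*O (n(O) = O + 4*O = 5*O)
(-10 + n(4))*(-14) = (-10 + 5*4)*(-14) = (-10 + 20)*(-14) = 10*(-14) = -140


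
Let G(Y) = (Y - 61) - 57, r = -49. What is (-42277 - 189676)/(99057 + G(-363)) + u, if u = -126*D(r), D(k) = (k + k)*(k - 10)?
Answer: -71816002385/98576 ≈ -7.2853e+5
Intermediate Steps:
D(k) = 2*k*(-10 + k) (D(k) = (2*k)*(-10 + k) = 2*k*(-10 + k))
G(Y) = -118 + Y (G(Y) = (-61 + Y) - 57 = -118 + Y)
u = -728532 (u = -252*(-49)*(-10 - 49) = -252*(-49)*(-59) = -126*5782 = -728532)
(-42277 - 189676)/(99057 + G(-363)) + u = (-42277 - 189676)/(99057 + (-118 - 363)) - 728532 = -231953/(99057 - 481) - 728532 = -231953/98576 - 728532 = -71816002385/98576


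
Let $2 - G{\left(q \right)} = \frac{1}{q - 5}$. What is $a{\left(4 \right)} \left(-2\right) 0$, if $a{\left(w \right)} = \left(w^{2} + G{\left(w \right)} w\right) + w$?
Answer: $0$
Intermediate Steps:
$G{\left(q \right)} = 2 - \frac{1}{-5 + q}$ ($G{\left(q \right)} = 2 - \frac{1}{q - 5} = 2 - \frac{1}{-5 + q}$)
$a{\left(w \right)} = w + w^{2} + \frac{w \left(-11 + 2 w\right)}{-5 + w}$ ($a{\left(w \right)} = \left(w^{2} + \frac{-11 + 2 w}{-5 + w} w\right) + w = \left(w^{2} + \frac{w \left(-11 + 2 w\right)}{-5 + w}\right) + w = w + w^{2} + \frac{w \left(-11 + 2 w\right)}{-5 + w}$)
$a{\left(4 \right)} \left(-2\right) 0 = \frac{4 \left(-16 + 4^{2} - 8\right)}{-5 + 4} \left(-2\right) 0 = \frac{4 \left(-16 + 16 - 8\right)}{-1} \left(-2\right) 0 = 4 \left(-1\right) \left(-8\right) \left(-2\right) 0 = 32 \left(-2\right) 0 = \left(-64\right) 0 = 0$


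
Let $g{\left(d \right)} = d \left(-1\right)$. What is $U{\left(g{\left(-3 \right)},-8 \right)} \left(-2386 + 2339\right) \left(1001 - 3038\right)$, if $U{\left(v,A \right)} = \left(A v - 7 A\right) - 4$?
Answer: $2680692$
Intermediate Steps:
$g{\left(d \right)} = - d$
$U{\left(v,A \right)} = -4 - 7 A + A v$ ($U{\left(v,A \right)} = \left(- 7 A + A v\right) - 4 = -4 - 7 A + A v$)
$U{\left(g{\left(-3 \right)},-8 \right)} \left(-2386 + 2339\right) \left(1001 - 3038\right) = \left(-4 - -56 - 8 \left(\left(-1\right) \left(-3\right)\right)\right) \left(-2386 + 2339\right) \left(1001 - 3038\right) = \left(-4 + 56 - 24\right) \left(\left(-47\right) \left(-2037\right)\right) = \left(-4 + 56 - 24\right) 95739 = 28 \cdot 95739 = 2680692$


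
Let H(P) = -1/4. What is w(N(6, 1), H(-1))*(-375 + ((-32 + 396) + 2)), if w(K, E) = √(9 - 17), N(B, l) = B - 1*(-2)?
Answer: -18*I*√2 ≈ -25.456*I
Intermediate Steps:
N(B, l) = 2 + B (N(B, l) = B + 2 = 2 + B)
H(P) = -¼ (H(P) = -1*¼ = -¼)
w(K, E) = 2*I*√2 (w(K, E) = √(-8) = 2*I*√2)
w(N(6, 1), H(-1))*(-375 + ((-32 + 396) + 2)) = (2*I*√2)*(-375 + ((-32 + 396) + 2)) = (2*I*√2)*(-375 + (364 + 2)) = (2*I*√2)*(-375 + 366) = (2*I*√2)*(-9) = -18*I*√2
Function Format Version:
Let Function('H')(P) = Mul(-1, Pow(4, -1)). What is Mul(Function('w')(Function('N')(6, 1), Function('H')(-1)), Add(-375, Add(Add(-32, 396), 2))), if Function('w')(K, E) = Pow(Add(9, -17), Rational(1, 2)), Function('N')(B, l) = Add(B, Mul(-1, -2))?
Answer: Mul(-18, I, Pow(2, Rational(1, 2))) ≈ Mul(-25.456, I)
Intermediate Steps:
Function('N')(B, l) = Add(2, B) (Function('N')(B, l) = Add(B, 2) = Add(2, B))
Function('H')(P) = Rational(-1, 4) (Function('H')(P) = Mul(-1, Rational(1, 4)) = Rational(-1, 4))
Function('w')(K, E) = Mul(2, I, Pow(2, Rational(1, 2))) (Function('w')(K, E) = Pow(-8, Rational(1, 2)) = Mul(2, I, Pow(2, Rational(1, 2))))
Mul(Function('w')(Function('N')(6, 1), Function('H')(-1)), Add(-375, Add(Add(-32, 396), 2))) = Mul(Mul(2, I, Pow(2, Rational(1, 2))), Add(-375, Add(Add(-32, 396), 2))) = Mul(Mul(2, I, Pow(2, Rational(1, 2))), Add(-375, Add(364, 2))) = Mul(Mul(2, I, Pow(2, Rational(1, 2))), Add(-375, 366)) = Mul(Mul(2, I, Pow(2, Rational(1, 2))), -9) = Mul(-18, I, Pow(2, Rational(1, 2)))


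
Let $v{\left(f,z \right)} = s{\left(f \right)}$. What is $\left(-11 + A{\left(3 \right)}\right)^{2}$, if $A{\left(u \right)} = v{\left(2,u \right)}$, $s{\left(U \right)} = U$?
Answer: $81$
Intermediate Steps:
$v{\left(f,z \right)} = f$
$A{\left(u \right)} = 2$
$\left(-11 + A{\left(3 \right)}\right)^{2} = \left(-11 + 2\right)^{2} = \left(-9\right)^{2} = 81$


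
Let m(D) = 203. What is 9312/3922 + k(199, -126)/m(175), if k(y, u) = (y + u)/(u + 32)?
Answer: 88702639/37419802 ≈ 2.3705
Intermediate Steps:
k(y, u) = (u + y)/(32 + u)
9312/3922 + k(199, -126)/m(175) = 9312/3922 + ((-126 + 199)/(32 - 126))/203 = 9312*(1/3922) + (73/(-94))*(1/203) = 4656/1961 - 1/94*73*(1/203) = 4656/1961 - 73/94*1/203 = 4656/1961 - 73/19082 = 88702639/37419802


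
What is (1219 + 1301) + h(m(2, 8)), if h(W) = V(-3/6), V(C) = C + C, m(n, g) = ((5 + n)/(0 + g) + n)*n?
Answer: 2519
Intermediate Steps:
m(n, g) = n*(n + (5 + n)/g) (m(n, g) = ((5 + n)/g + n)*n = (n + (5 + n)/g)*n = n*(n + (5 + n)/g))
V(C) = 2*C
h(W) = -1 (h(W) = 2*(-3/6) = 2*(-3*1/6) = 2*(-1/2) = -1)
(1219 + 1301) + h(m(2, 8)) = (1219 + 1301) - 1 = 2520 - 1 = 2519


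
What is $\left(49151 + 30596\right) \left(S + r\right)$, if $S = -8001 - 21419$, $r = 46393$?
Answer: $1353545831$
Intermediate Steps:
$S = -29420$ ($S = -8001 - 21419 = -29420$)
$\left(49151 + 30596\right) \left(S + r\right) = \left(49151 + 30596\right) \left(-29420 + 46393\right) = 79747 \cdot 16973 = 1353545831$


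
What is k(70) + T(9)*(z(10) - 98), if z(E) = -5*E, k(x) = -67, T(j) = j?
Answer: -1399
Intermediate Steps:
k(70) + T(9)*(z(10) - 98) = -67 + 9*(-5*10 - 98) = -67 + 9*(-50 - 98) = -67 + 9*(-148) = -67 - 1332 = -1399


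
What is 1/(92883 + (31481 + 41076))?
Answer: 1/165440 ≈ 6.0445e-6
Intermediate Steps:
1/(92883 + (31481 + 41076)) = 1/(92883 + 72557) = 1/165440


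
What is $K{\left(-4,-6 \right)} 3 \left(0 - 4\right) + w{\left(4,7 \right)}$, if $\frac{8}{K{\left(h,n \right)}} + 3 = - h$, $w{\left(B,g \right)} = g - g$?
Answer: $-96$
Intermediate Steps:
$w{\left(B,g \right)} = 0$
$K{\left(h,n \right)} = \frac{8}{-3 - h}$
$K{\left(-4,-6 \right)} 3 \left(0 - 4\right) + w{\left(4,7 \right)} = - \frac{8}{3 - 4} \cdot 3 \left(0 - 4\right) + 0 = - \frac{8}{-1} \cdot 3 \left(-4\right) + 0 = \left(-8\right) \left(-1\right) \left(-12\right) + 0 = 8 \left(-12\right) + 0 = -96 + 0 = -96$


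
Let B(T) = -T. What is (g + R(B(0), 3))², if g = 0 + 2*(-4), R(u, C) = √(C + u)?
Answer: (8 - √3)² ≈ 39.287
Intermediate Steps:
B(T) = -T
g = -8 (g = 0 - 8 = -8)
(g + R(B(0), 3))² = (-8 + √(3 - 1*0))² = (-8 + √(3 + 0))² = (-8 + √3)²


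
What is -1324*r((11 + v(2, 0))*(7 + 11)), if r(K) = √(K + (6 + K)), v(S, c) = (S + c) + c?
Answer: -1324*√474 ≈ -28826.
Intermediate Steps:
v(S, c) = S + 2*c
r(K) = √(6 + 2*K)
-1324*r((11 + v(2, 0))*(7 + 11)) = -1324*√(6 + 2*((11 + (2 + 2*0))*(7 + 11))) = -1324*√(6 + 2*((11 + (2 + 0))*18)) = -1324*√(6 + 2*((11 + 2)*18)) = -1324*√(6 + 2*(13*18)) = -1324*√(6 + 2*234) = -1324*√(6 + 468) = -1324*√474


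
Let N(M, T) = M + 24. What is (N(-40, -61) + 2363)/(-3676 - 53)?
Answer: -2347/3729 ≈ -0.62939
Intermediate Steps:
N(M, T) = 24 + M
(N(-40, -61) + 2363)/(-3676 - 53) = ((24 - 40) + 2363)/(-3676 - 53) = (-16 + 2363)/(-3729) = 2347*(-1/3729) = -2347/3729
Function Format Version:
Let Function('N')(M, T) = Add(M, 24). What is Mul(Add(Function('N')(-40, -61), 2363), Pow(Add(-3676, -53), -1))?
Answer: Rational(-2347, 3729) ≈ -0.62939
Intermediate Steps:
Function('N')(M, T) = Add(24, M)
Mul(Add(Function('N')(-40, -61), 2363), Pow(Add(-3676, -53), -1)) = Mul(Add(Add(24, -40), 2363), Pow(Add(-3676, -53), -1)) = Mul(Add(-16, 2363), Pow(-3729, -1)) = Mul(2347, Rational(-1, 3729)) = Rational(-2347, 3729)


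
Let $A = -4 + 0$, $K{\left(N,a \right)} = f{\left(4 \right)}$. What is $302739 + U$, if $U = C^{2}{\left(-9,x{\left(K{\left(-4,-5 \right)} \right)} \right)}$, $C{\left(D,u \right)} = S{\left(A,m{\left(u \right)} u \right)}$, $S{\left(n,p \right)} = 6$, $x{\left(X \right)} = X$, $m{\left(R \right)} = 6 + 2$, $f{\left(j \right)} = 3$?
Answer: $302775$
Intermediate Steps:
$m{\left(R \right)} = 8$
$K{\left(N,a \right)} = 3$
$A = -4$
$C{\left(D,u \right)} = 6$
$U = 36$ ($U = 6^{2} = 36$)
$302739 + U = 302739 + 36 = 302775$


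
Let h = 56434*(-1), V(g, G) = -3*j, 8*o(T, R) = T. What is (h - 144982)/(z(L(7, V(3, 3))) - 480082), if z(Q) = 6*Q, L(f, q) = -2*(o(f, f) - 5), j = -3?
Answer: 402832/960065 ≈ 0.41959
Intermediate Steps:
o(T, R) = T/8
V(g, G) = 9 (V(g, G) = -3*(-3) = 9)
L(f, q) = 10 - f/4 (L(f, q) = -2*(f/8 - 5) = -2*(-5 + f/8) = 10 - f/4)
h = -56434
(h - 144982)/(z(L(7, V(3, 3))) - 480082) = (-56434 - 144982)/(6*(10 - ¼*7) - 480082) = -201416/(6*(10 - 7/4) - 480082) = -201416/(6*(33/4) - 480082) = -201416/(99/2 - 480082) = -201416/(-960065/2) = -201416*(-2/960065) = 402832/960065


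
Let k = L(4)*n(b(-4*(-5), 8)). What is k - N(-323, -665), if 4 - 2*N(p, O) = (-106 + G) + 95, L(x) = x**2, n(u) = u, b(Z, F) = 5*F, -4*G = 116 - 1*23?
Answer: 4967/8 ≈ 620.88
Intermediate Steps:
G = -93/4 (G = -(116 - 1*23)/4 = -(116 - 23)/4 = -1/4*93 = -93/4 ≈ -23.250)
N(p, O) = 153/8 (N(p, O) = 2 - ((-106 - 93/4) + 95)/2 = 2 - (-517/4 + 95)/2 = 2 - 1/2*(-137/4) = 2 + 137/8 = 153/8)
k = 640 (k = 4**2*(5*8) = 16*40 = 640)
k - N(-323, -665) = 640 - 1*153/8 = 640 - 153/8 = 4967/8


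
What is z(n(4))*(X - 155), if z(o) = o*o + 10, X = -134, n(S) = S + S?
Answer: -21386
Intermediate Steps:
n(S) = 2*S
z(o) = 10 + o**2 (z(o) = o**2 + 10 = 10 + o**2)
z(n(4))*(X - 155) = (10 + (2*4)**2)*(-134 - 155) = (10 + 8**2)*(-289) = (10 + 64)*(-289) = 74*(-289) = -21386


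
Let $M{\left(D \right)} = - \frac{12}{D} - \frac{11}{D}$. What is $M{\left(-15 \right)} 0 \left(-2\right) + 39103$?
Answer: $39103$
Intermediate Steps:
$M{\left(D \right)} = - \frac{23}{D}$
$M{\left(-15 \right)} 0 \left(-2\right) + 39103 = - \frac{23}{-15} \cdot 0 \left(-2\right) + 39103 = \left(-23\right) \left(- \frac{1}{15}\right) 0 + 39103 = \frac{23}{15} \cdot 0 + 39103 = 0 + 39103 = 39103$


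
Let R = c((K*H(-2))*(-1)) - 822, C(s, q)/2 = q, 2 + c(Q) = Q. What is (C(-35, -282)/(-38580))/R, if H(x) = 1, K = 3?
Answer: -47/2658805 ≈ -1.7677e-5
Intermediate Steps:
c(Q) = -2 + Q
C(s, q) = 2*q
R = -827 (R = (-2 + (3*1)*(-1)) - 822 = (-2 + 3*(-1)) - 822 = (-2 - 3) - 822 = -5 - 822 = -827)
(C(-35, -282)/(-38580))/R = ((2*(-282))/(-38580))/(-827) = -564*(-1/38580)*(-1/827) = (47/3215)*(-1/827) = -47/2658805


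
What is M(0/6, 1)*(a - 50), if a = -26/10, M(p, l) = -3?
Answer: 789/5 ≈ 157.80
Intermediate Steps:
a = -13/5 (a = -26*1/10 = -13/5 ≈ -2.6000)
M(0/6, 1)*(a - 50) = -3*(-13/5 - 50) = -3*(-263/5) = 789/5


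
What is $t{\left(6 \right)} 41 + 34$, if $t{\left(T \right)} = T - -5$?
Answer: $485$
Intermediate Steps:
$t{\left(T \right)} = 5 + T$ ($t{\left(T \right)} = T + 5 = 5 + T$)
$t{\left(6 \right)} 41 + 34 = \left(5 + 6\right) 41 + 34 = 11 \cdot 41 + 34 = 451 + 34 = 485$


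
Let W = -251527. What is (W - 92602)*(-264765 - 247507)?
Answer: 176287651088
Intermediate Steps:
(W - 92602)*(-264765 - 247507) = (-251527 - 92602)*(-264765 - 247507) = -344129*(-512272) = 176287651088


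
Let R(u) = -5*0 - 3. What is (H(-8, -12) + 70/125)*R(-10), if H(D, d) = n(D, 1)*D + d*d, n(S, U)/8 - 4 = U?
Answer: 13158/25 ≈ 526.32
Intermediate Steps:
n(S, U) = 32 + 8*U
H(D, d) = d**2 + 40*D (H(D, d) = (32 + 8*1)*D + d*d = (32 + 8)*D + d**2 = 40*D + d**2 = d**2 + 40*D)
R(u) = -3 (R(u) = 0 - 3 = -3)
(H(-8, -12) + 70/125)*R(-10) = (((-12)**2 + 40*(-8)) + 70/125)*(-3) = ((144 - 320) + 70*(1/125))*(-3) = (-176 + 14/25)*(-3) = -4386/25*(-3) = 13158/25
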